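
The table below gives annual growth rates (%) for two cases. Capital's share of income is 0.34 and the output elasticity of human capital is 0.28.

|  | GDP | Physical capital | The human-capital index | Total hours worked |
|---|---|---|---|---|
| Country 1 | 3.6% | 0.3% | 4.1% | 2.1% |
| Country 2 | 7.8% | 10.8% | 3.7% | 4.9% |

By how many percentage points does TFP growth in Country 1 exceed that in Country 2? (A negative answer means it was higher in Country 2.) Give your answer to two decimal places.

0.32 percentage points

Labor's share = 1 − 0.34 − 0.28 = 0.38.
Country 1: TFP = 3.6 − 0.102 − 1.148 − 0.798 = 1.552%.
Country 2: TFP = 7.8 − 3.672 − 1.036 − 1.862 = 1.23%.
Difference = 1.552 − (1.23) = 0.322 pp.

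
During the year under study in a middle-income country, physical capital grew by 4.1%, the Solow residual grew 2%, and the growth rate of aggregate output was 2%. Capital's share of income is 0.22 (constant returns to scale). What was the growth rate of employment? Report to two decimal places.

Labor's share = 1 − 0.22 = 0.78.
gY = gA + 0.22×4.1 + 0.78×g.
0.78×g = 2 − 2 − 0.902 = -0.902.
g = -0.902 / 0.78 = -1.1564%.

-1.16%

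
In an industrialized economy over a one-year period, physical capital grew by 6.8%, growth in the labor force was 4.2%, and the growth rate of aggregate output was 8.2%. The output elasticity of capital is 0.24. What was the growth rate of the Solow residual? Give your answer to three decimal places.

The Solow residual grew 3.376%.

Labor's share = 1 − 0.24 = 0.76.
Physical capital: 0.24 × 6.8 = 1.632 pp.
The labor force: 0.76 × 4.2 = 3.192 pp.
TFP growth = 8.2 − 4.824 = 3.376%.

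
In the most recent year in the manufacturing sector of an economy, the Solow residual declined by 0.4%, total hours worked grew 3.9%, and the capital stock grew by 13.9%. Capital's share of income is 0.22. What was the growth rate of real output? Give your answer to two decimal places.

5.70%

Labor's share = 1 − 0.22 = 0.78.
The capital stock: 0.22 × 13.9 = 3.058 pp.
Total hours worked: 0.78 × 3.9 = 3.042 pp.
Output growth = -0.4 + 6.1 = 5.7%.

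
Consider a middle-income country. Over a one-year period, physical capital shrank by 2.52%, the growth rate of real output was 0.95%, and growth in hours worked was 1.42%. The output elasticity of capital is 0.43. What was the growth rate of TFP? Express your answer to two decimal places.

TFP growth was 1.22%.

Labor's share = 1 − 0.43 = 0.57.
Physical capital: 0.43 × (-2.52) = -1.0836 pp.
Hours worked: 0.57 × 1.42 = 0.8094 pp.
TFP growth = 0.95 + 0.2742 = 1.2242%.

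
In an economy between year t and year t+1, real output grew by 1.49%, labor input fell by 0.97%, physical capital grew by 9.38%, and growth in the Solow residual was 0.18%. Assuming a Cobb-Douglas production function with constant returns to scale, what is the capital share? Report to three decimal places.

gY = gA + α·gK + (1−α)·gL, so gY − gA − gL = α(gK − gL).
1.49 − 0.18 + 0.97 = α × (9.38 − (-0.97)).
2.28 = 10.35 α, so α = 0.22029.

0.220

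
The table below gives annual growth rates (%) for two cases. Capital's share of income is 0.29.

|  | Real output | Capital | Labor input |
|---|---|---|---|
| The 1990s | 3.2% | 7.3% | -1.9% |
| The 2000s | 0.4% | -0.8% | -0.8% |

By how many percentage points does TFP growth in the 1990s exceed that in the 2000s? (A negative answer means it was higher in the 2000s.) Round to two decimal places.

1.23 percentage points

Labor's share = 1 − 0.29 = 0.71.
The 1990s: TFP = 3.2 − 2.117 + 1.349 = 2.432%.
The 2000s: TFP = 0.4 + 0.232 + 0.568 = 1.2%.
Difference = 2.432 − (1.2) = 1.232 pp.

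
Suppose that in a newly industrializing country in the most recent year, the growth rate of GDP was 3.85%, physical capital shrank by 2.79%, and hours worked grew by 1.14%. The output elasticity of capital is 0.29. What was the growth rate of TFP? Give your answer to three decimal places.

Labor's share = 1 − 0.29 = 0.71.
Physical capital: 0.29 × (-2.79) = -0.8091 pp.
Hours worked: 0.71 × 1.14 = 0.8094 pp.
TFP growth = 3.85 − 0.0003 = 3.8497%.

TFP growth was 3.850%.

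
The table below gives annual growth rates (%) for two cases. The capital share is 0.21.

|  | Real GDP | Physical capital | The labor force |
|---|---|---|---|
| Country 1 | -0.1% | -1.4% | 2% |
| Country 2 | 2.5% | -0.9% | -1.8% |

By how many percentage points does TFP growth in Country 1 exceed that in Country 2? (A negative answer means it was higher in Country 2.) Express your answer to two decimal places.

-5.50 percentage points

Labor's share = 1 − 0.21 = 0.79.
Country 1: TFP = -0.1 + 0.294 − 1.58 = -1.386%.
Country 2: TFP = 2.5 + 0.189 + 1.422 = 4.111%.
Difference = -1.386 − (4.111) = -5.497 pp.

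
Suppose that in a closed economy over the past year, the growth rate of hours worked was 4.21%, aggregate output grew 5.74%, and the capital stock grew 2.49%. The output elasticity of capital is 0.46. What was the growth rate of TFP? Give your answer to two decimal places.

2.32%

Labor's share = 1 − 0.46 = 0.54.
The capital stock: 0.46 × 2.49 = 1.1454 pp.
Hours worked: 0.54 × 4.21 = 2.2734 pp.
TFP growth = 5.74 − 3.4188 = 2.3212%.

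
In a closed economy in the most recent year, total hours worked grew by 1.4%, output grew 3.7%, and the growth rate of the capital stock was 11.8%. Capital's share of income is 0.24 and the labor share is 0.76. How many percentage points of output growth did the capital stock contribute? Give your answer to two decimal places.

Contribution = share × growth = 0.24 × 11.8 = 2.832 pp.

2.83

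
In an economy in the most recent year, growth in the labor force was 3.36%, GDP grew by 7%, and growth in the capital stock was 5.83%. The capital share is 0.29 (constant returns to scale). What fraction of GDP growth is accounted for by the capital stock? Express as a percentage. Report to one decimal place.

24.2%

The capital stock contributed 0.29 × 5.83 = 1.6907 pp.
Share of growth = 1.6907 / 7 × 100 = 24.153%.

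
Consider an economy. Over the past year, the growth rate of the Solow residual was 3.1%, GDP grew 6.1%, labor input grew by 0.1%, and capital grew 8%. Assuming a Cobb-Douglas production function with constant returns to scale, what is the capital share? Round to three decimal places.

The capital share is 0.367.

gY = gA + α·gK + (1−α)·gL, so gY − gA − gL = α(gK − gL).
6.1 − 3.1 − 0.1 = α × (8 − 0.1).
2.9 = 7.9 α, so α = 0.36709.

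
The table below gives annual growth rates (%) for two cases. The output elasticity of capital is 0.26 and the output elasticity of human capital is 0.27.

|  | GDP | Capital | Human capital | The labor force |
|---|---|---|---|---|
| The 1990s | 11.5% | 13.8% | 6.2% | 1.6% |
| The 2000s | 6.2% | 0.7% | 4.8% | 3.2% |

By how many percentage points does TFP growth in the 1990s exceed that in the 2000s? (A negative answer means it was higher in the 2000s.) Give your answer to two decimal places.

2.27 percentage points

Labor's share = 1 − 0.26 − 0.27 = 0.47.
The 1990s: TFP = 11.5 − 3.588 − 1.674 − 0.752 = 5.486%.
The 2000s: TFP = 6.2 − 0.182 − 1.296 − 1.504 = 3.218%.
Difference = 5.486 − (3.218) = 2.268 pp.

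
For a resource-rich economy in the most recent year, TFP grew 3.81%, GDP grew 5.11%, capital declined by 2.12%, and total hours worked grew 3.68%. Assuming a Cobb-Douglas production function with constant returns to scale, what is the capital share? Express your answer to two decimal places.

gY = gA + α·gK + (1−α)·gL, so gY − gA − gL = α(gK − gL).
5.11 − 3.81 − 3.68 = α × (-2.12 − 3.68).
-2.38 = -5.8 α, so α = 0.4103.

The capital share is 0.41.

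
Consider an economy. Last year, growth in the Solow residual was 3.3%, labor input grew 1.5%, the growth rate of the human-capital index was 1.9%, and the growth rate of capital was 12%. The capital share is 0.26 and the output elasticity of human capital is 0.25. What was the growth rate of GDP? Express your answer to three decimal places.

Labor's share = 1 − 0.26 − 0.25 = 0.49.
Capital: 0.26 × 12 = 3.12 pp.
The human-capital index: 0.25 × 1.9 = 0.475 pp.
Labor input: 0.49 × 1.5 = 0.735 pp.
Output growth = 3.3 + 4.33 = 7.63%.

GDP growth was 7.630%.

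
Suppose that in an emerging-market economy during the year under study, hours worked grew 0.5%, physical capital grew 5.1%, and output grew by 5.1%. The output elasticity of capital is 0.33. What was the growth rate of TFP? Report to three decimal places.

Labor's share = 1 − 0.33 = 0.67.
Physical capital: 0.33 × 5.1 = 1.683 pp.
Hours worked: 0.67 × 0.5 = 0.335 pp.
TFP growth = 5.1 − 2.018 = 3.082%.

3.082%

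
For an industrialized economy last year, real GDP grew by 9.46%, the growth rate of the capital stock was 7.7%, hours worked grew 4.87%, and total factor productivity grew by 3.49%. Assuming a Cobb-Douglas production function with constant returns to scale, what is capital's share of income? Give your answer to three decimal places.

gY = gA + α·gK + (1−α)·gL, so gY − gA − gL = α(gK − gL).
9.46 − 3.49 − 4.87 = α × (7.7 − 4.87).
1.1 = 2.83 α, so α = 0.38869.

0.389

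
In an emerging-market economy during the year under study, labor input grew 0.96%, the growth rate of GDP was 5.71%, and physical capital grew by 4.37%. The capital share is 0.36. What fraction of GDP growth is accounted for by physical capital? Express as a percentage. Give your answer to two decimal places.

27.55%

Physical capital contributed 0.36 × 4.37 = 1.5732 pp.
Share of growth = 1.5732 / 5.71 × 100 = 27.5517%.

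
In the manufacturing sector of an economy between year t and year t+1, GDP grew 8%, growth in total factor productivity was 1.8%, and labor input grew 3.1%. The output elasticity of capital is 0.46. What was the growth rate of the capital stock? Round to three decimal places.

Labor's share = 1 − 0.46 = 0.54.
gY = gA + 0.54×3.1 + 0.46×g.
0.46×g = 8 − 1.8 − 1.674 = 4.526.
g = 4.526 / 0.46 = 9.83913%.

9.839%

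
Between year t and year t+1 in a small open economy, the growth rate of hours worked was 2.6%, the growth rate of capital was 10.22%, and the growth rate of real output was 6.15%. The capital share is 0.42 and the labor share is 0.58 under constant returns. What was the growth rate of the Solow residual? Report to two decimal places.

The Solow residual grew 0.35%.

Labor's share = 1 − 0.42 = 0.58.
Capital: 0.42 × 10.22 = 4.2924 pp.
Hours worked: 0.58 × 2.6 = 1.508 pp.
TFP growth = 6.15 − 5.8004 = 0.3496%.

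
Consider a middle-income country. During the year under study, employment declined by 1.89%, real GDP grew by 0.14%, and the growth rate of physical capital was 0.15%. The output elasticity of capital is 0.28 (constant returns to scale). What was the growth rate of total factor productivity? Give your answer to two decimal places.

1.46%

Labor's share = 1 − 0.28 = 0.72.
Physical capital: 0.28 × 0.15 = 0.042 pp.
Employment: 0.72 × (-1.89) = -1.3608 pp.
TFP growth = 0.14 + 1.3188 = 1.4588%.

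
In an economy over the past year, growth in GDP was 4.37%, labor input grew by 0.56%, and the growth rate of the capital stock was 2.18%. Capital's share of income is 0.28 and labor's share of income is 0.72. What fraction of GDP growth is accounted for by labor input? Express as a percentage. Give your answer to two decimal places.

Labor input accounted for 9.23% of growth.

Labor's share = 1 − 0.28 = 0.72.
Labor input contributed 0.72 × 0.56 = 0.4032 pp.
Share of growth = 0.4032 / 4.37 × 100 = 9.2265%.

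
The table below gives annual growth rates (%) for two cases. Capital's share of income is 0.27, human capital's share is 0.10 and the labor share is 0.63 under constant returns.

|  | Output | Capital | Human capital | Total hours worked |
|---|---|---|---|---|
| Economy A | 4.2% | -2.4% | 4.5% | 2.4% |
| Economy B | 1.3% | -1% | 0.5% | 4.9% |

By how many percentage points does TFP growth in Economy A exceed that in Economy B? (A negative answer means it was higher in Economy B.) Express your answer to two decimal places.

4.45 percentage points

Labor's share = 1 − 0.27 − 0.1 = 0.63.
Economy A: TFP = 4.2 + 0.648 − 0.45 − 1.512 = 2.886%.
Economy B: TFP = 1.3 + 0.27 − 0.05 − 3.087 = -1.567%.
Difference = 2.886 − (-1.567) = 4.453 pp.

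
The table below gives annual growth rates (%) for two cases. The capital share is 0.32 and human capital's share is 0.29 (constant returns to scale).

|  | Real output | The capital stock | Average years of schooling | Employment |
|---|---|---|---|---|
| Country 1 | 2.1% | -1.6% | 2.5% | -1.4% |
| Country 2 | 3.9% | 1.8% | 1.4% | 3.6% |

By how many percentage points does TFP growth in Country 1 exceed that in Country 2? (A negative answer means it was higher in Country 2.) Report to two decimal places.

0.92 percentage points

Labor's share = 1 − 0.32 − 0.29 = 0.39.
Country 1: TFP = 2.1 + 0.512 − 0.725 + 0.546 = 2.433%.
Country 2: TFP = 3.9 − 0.576 − 0.406 − 1.404 = 1.514%.
Difference = 2.433 − (1.514) = 0.919 pp.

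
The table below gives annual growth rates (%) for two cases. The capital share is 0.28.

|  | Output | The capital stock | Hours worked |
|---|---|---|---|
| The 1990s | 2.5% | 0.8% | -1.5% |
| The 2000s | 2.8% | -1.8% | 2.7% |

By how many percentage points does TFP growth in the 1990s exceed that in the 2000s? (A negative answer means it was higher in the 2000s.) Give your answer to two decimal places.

2.00 percentage points

Labor's share = 1 − 0.28 = 0.72.
The 1990s: TFP = 2.5 − 0.224 + 1.08 = 3.356%.
The 2000s: TFP = 2.8 + 0.504 − 1.944 = 1.36%.
Difference = 3.356 − (1.36) = 1.996 pp.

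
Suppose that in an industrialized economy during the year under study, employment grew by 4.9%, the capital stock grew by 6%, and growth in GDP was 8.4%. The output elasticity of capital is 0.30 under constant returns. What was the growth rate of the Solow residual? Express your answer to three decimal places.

Labor's share = 1 − 0.3 = 0.7.
The capital stock: 0.3 × 6 = 1.8 pp.
Employment: 0.7 × 4.9 = 3.43 pp.
TFP growth = 8.4 − 5.23 = 3.17%.

3.170%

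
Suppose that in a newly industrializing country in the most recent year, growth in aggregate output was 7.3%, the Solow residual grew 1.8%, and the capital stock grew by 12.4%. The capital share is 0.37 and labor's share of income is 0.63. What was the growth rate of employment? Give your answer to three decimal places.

1.448%

Labor's share = 1 − 0.37 = 0.63.
gY = gA + 0.37×12.4 + 0.63×g.
0.63×g = 7.3 − 1.8 − 4.588 = 0.912.
g = 0.912 / 0.63 = 1.44762%.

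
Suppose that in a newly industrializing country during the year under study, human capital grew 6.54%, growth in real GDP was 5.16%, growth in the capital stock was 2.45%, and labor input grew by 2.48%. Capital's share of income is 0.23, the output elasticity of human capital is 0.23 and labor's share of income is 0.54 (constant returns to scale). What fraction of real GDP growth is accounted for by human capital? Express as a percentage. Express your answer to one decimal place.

Human capital accounted for 29.2% of growth.

Human capital contributed 0.23 × 6.54 = 1.5042 pp.
Share of growth = 1.5042 / 5.16 × 100 = 29.151%.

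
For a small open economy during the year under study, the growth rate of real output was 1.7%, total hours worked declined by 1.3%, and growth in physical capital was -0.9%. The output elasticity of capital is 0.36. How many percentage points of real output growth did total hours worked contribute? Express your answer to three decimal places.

-0.832 percentage points

Labor's share = 1 − 0.36 = 0.64.
Contribution = share × growth = 0.64 × (-1.3) = -0.832 pp.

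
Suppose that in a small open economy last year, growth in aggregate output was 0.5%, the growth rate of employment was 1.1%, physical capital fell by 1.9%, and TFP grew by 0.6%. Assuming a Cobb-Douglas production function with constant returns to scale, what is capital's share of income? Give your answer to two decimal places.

gY = gA + α·gK + (1−α)·gL, so gY − gA − gL = α(gK − gL).
0.5 − 0.6 − 1.1 = α × (-1.9 − 1.1).
-1.2 = -3 α, so α = 0.4.

Capital's share of income is 0.40.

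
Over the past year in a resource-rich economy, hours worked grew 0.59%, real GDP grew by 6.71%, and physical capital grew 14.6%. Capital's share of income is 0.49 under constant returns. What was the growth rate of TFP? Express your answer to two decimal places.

-0.74%

Labor's share = 1 − 0.49 = 0.51.
Physical capital: 0.49 × 14.6 = 7.154 pp.
Hours worked: 0.51 × 0.59 = 0.3009 pp.
TFP growth = 6.71 − 7.4549 = -0.7449%.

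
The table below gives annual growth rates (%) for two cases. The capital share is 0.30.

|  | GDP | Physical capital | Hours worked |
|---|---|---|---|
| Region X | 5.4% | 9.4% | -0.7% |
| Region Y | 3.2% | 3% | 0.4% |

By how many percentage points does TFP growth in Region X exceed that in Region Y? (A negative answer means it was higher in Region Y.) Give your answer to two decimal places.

1.05 percentage points

Labor's share = 1 − 0.3 = 0.7.
Region X: TFP = 5.4 − 2.82 + 0.49 = 3.07%.
Region Y: TFP = 3.2 − 0.9 − 0.28 = 2.02%.
Difference = 3.07 − (2.02) = 1.05 pp.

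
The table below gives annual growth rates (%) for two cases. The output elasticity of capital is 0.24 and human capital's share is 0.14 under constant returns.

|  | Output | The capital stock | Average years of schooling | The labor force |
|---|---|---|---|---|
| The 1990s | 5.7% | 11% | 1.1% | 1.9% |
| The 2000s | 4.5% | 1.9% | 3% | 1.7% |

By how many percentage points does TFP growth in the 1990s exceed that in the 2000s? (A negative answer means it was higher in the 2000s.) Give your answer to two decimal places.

Labor's share = 1 − 0.24 − 0.14 = 0.62.
The 1990s: TFP = 5.7 − 2.64 − 0.154 − 1.178 = 1.728%.
The 2000s: TFP = 4.5 − 0.456 − 0.42 − 1.054 = 2.57%.
Difference = 1.728 − (2.57) = -0.842 pp.

-0.84 percentage points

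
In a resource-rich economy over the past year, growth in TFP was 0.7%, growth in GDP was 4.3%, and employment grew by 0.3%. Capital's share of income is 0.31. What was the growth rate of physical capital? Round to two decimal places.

Physical capital growth was 10.95%.

Labor's share = 1 − 0.31 = 0.69.
gY = gA + 0.69×0.3 + 0.31×g.
0.31×g = 4.3 − 0.7 − 0.207 = 3.393.
g = 3.393 / 0.31 = 10.9452%.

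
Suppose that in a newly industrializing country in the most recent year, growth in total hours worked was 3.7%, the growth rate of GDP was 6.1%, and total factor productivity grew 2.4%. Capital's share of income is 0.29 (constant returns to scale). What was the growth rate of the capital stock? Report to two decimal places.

The capital stock growth was 3.70%.

Labor's share = 1 − 0.29 = 0.71.
gY = gA + 0.71×3.7 + 0.29×g.
0.29×g = 6.1 − 2.4 − 2.627 = 1.073.
g = 1.073 / 0.29 = 3.7%.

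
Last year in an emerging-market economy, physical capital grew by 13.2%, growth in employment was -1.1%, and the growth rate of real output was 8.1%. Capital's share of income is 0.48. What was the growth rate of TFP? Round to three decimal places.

2.336%

Labor's share = 1 − 0.48 = 0.52.
Physical capital: 0.48 × 13.2 = 6.336 pp.
Employment: 0.52 × (-1.1) = -0.572 pp.
TFP growth = 8.1 − 5.764 = 2.336%.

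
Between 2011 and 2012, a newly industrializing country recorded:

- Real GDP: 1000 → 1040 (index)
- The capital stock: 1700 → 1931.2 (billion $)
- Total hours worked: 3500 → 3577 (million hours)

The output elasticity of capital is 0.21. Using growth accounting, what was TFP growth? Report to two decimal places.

-0.59%

Real GDP growth = (1040 − 1000) / 1000 = 4%.
The capital stock growth = (1931.2 − 1700) / 1700 = 13.6%.
Total hours worked growth = (3577 − 3500) / 3500 = 2.2%.
Labor's share = 1 − 0.21 = 0.79.
The capital stock: 0.21 × 13.6 = 2.856 pp.
Total hours worked: 0.79 × 2.2 = 1.738 pp.
TFP growth = 4 − 4.594 = -0.594%.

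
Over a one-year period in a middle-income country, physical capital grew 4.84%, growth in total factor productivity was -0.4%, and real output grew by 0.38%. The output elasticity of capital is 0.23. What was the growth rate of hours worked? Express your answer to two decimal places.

Labor's share = 1 − 0.23 = 0.77.
gY = gA + 0.23×4.84 + 0.77×g.
0.77×g = 0.38 + 0.4 − 1.1132 = -0.3332.
g = -0.3332 / 0.77 = -0.4327%.

-0.43%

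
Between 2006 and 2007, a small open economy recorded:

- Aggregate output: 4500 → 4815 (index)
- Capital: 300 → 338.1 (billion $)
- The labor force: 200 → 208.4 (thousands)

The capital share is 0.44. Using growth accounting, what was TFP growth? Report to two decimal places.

Aggregate output growth = (4815 − 4500) / 4500 = 7%.
Capital growth = (338.1 − 300) / 300 = 12.7%.
The labor force growth = (208.4 − 200) / 200 = 4.2%.
Labor's share = 1 − 0.44 = 0.56.
Capital: 0.44 × 12.7 = 5.588 pp.
The labor force: 0.56 × 4.2 = 2.352 pp.
TFP growth = 7 − 7.94 = -0.94%.

-0.94%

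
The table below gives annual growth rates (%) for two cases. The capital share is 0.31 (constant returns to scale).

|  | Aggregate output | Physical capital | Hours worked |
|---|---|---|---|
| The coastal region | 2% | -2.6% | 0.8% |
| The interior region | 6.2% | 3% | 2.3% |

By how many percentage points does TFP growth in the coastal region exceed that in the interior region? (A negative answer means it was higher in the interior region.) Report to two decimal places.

Labor's share = 1 − 0.31 = 0.69.
The coastal region: TFP = 2 + 0.806 − 0.552 = 2.254%.
The interior region: TFP = 6.2 − 0.93 − 1.587 = 3.683%.
Difference = 2.254 − (3.683) = -1.429 pp.

-1.43 percentage points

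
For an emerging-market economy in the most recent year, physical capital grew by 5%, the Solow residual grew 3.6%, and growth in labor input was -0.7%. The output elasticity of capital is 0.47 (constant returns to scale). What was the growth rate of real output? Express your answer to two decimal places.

Labor's share = 1 − 0.47 = 0.53.
Physical capital: 0.47 × 5 = 2.35 pp.
Labor input: 0.53 × (-0.7) = -0.371 pp.
Output growth = 3.6 + 1.979 = 5.579%.

Real output grew 5.58%.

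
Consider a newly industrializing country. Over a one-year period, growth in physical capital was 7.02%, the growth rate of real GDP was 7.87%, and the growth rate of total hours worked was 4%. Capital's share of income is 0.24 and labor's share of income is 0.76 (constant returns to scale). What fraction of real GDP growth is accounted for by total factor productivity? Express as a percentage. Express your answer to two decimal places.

39.96%

Labor's share = 1 − 0.24 = 0.76.
Physical capital: 0.24 × 7.02 = 1.6848 pp.
Total hours worked: 0.76 × 4 = 3.04 pp.
TFP growth = 7.87 − 4.7248 = 3.1452%.
TFP share of growth = 3.1452 / 7.87 × 100 = 39.9644%.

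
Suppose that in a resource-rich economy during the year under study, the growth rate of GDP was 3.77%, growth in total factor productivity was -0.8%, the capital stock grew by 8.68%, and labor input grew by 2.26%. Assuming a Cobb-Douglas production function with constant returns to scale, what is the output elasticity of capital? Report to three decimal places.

α = 0.360

gY = gA + α·gK + (1−α)·gL, so gY − gA − gL = α(gK − gL).
3.77 + 0.8 − 2.26 = α × (8.68 − 2.26).
2.31 = 6.42 α, so α = 0.35981.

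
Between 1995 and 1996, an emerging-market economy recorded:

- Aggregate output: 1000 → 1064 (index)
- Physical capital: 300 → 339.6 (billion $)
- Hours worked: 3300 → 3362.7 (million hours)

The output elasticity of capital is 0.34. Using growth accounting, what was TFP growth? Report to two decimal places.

0.66%

Aggregate output growth = (1064 − 1000) / 1000 = 6.4%.
Physical capital growth = (339.6 − 300) / 300 = 13.2%.
Hours worked growth = (3362.7 − 3300) / 3300 = 1.9%.
Labor's share = 1 − 0.34 = 0.66.
Physical capital: 0.34 × 13.2 = 4.488 pp.
Hours worked: 0.66 × 1.9 = 1.254 pp.
TFP growth = 6.4 − 5.742 = 0.658%.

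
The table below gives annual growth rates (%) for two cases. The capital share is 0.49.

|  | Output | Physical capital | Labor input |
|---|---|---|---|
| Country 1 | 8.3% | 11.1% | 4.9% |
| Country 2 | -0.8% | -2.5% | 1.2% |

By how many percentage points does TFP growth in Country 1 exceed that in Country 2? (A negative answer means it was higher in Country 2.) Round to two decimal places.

0.55 percentage points

Labor's share = 1 − 0.49 = 0.51.
Country 1: TFP = 8.3 − 5.439 − 2.499 = 0.362%.
Country 2: TFP = -0.8 + 1.225 − 0.612 = -0.187%.
Difference = 0.362 − (-0.187) = 0.549 pp.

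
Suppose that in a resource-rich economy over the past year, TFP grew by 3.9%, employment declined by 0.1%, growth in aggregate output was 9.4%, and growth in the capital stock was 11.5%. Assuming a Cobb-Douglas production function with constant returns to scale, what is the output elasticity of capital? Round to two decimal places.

0.48

gY = gA + α·gK + (1−α)·gL, so gY − gA − gL = α(gK − gL).
9.4 − 3.9 + 0.1 = α × (11.5 − (-0.1)).
5.6 = 11.6 α, so α = 0.4828.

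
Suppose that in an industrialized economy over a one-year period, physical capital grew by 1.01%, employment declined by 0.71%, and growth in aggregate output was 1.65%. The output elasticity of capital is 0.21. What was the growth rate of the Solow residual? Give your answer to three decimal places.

Labor's share = 1 − 0.21 = 0.79.
Physical capital: 0.21 × 1.01 = 0.2121 pp.
Employment: 0.79 × (-0.71) = -0.5609 pp.
TFP growth = 1.65 + 0.3488 = 1.9988%.

1.999%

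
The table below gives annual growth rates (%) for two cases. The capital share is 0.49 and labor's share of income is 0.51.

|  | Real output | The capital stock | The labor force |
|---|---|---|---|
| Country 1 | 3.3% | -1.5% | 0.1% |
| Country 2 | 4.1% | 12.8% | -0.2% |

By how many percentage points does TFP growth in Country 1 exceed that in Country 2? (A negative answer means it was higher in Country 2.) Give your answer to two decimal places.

Labor's share = 1 − 0.49 = 0.51.
Country 1: TFP = 3.3 + 0.735 − 0.051 = 3.984%.
Country 2: TFP = 4.1 − 6.272 + 0.102 = -2.07%.
Difference = 3.984 − (-2.07) = 6.054 pp.

6.05 percentage points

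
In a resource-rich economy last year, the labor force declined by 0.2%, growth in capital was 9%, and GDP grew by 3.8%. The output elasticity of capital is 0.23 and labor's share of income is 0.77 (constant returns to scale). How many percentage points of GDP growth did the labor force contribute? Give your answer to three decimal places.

Labor's share = 1 − 0.23 = 0.77.
Contribution = share × growth = 0.77 × (-0.2) = -0.154 pp.

-0.154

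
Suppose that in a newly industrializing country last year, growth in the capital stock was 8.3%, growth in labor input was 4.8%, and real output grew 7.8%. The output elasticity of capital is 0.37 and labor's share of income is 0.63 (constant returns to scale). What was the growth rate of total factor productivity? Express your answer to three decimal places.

1.705%

Labor's share = 1 − 0.37 = 0.63.
The capital stock: 0.37 × 8.3 = 3.071 pp.
Labor input: 0.63 × 4.8 = 3.024 pp.
TFP growth = 7.8 − 6.095 = 1.705%.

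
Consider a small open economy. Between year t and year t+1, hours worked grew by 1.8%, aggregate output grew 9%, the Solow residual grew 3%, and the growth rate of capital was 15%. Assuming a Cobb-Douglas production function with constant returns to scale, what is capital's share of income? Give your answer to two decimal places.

Capital's share of income is 0.32.

gY = gA + α·gK + (1−α)·gL, so gY − gA − gL = α(gK − gL).
9 − 3 − 1.8 = α × (15 − 1.8).
4.2 = 13.2 α, so α = 0.3182.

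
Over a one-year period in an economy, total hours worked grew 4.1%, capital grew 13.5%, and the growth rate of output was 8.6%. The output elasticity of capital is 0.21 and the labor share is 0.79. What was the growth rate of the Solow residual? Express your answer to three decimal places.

The Solow residual grew 2.526%.

Labor's share = 1 − 0.21 = 0.79.
Capital: 0.21 × 13.5 = 2.835 pp.
Total hours worked: 0.79 × 4.1 = 3.239 pp.
TFP growth = 8.6 − 6.074 = 2.526%.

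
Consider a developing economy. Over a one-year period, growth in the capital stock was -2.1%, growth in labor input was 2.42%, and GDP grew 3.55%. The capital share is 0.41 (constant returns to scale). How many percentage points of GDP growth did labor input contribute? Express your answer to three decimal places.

1.428 pp

Labor's share = 1 − 0.41 = 0.59.
Contribution = share × growth = 0.59 × 2.42 = 1.4278 pp.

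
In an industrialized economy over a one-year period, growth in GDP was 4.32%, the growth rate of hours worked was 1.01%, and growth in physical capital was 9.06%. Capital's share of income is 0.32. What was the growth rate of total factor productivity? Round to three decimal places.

Labor's share = 1 − 0.32 = 0.68.
Physical capital: 0.32 × 9.06 = 2.8992 pp.
Hours worked: 0.68 × 1.01 = 0.6868 pp.
TFP growth = 4.32 − 3.586 = 0.734%.

Total factor productivity growth was 0.734%.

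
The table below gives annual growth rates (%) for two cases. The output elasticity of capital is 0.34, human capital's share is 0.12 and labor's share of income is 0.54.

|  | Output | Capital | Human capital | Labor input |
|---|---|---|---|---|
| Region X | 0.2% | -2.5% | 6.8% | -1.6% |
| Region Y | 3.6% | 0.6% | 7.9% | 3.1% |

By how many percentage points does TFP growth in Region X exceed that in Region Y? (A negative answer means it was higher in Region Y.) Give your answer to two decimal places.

0.32 percentage points

Labor's share = 1 − 0.34 − 0.12 = 0.54.
Region X: TFP = 0.2 + 0.85 − 0.816 + 0.864 = 1.098%.
Region Y: TFP = 3.6 − 0.204 − 0.948 − 1.674 = 0.774%.
Difference = 1.098 − (0.774) = 0.324 pp.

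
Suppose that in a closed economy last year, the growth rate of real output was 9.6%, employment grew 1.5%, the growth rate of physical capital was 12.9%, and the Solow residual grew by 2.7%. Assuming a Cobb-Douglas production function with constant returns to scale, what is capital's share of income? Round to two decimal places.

gY = gA + α·gK + (1−α)·gL, so gY − gA − gL = α(gK − gL).
9.6 − 2.7 − 1.5 = α × (12.9 − 1.5).
5.4 = 11.4 α, so α = 0.4737.

Capital's share of income is 0.47.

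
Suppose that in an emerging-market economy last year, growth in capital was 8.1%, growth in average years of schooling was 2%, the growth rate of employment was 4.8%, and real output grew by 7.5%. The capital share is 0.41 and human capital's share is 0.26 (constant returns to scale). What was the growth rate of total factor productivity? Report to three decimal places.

2.075%

Labor's share = 1 − 0.41 − 0.26 = 0.33.
Capital: 0.41 × 8.1 = 3.321 pp.
Average years of schooling: 0.26 × 2 = 0.52 pp.
Employment: 0.33 × 4.8 = 1.584 pp.
TFP growth = 7.5 − 5.425 = 2.075%.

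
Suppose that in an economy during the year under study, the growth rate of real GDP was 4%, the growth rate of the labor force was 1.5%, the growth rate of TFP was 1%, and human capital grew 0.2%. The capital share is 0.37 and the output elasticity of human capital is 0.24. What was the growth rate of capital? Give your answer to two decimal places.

6.40%

Labor's share = 1 − 0.37 − 0.24 = 0.39.
gY = gA + 0.24×0.2 + 0.39×1.5 + 0.37×g.
0.37×g = 4 − 1 − 0.633 = 2.367.
g = 2.367 / 0.37 = 6.3973%.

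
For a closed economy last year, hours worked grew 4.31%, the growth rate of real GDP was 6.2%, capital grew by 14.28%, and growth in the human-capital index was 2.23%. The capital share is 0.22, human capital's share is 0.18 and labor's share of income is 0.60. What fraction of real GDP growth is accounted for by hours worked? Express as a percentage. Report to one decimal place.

Labor's share = 1 − 0.22 − 0.18 = 0.6.
Hours worked contributed 0.6 × 4.31 = 2.586 pp.
Share of growth = 2.586 / 6.2 × 100 = 41.71%.

Hours worked accounted for 41.7% of growth.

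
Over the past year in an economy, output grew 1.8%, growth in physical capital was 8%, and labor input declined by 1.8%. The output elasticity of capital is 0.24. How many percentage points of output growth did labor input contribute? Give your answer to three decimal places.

Labor's share = 1 − 0.24 = 0.76.
Contribution = share × growth = 0.76 × (-1.8) = -1.368 pp.

-1.368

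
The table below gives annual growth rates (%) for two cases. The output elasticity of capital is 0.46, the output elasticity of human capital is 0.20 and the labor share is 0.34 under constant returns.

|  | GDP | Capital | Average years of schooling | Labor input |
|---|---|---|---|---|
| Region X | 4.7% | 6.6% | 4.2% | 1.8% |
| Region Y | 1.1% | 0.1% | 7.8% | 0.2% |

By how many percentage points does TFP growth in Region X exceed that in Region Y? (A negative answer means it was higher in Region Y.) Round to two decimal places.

0.79 percentage points

Labor's share = 1 − 0.46 − 0.2 = 0.34.
Region X: TFP = 4.7 − 3.036 − 0.84 − 0.612 = 0.212%.
Region Y: TFP = 1.1 − 0.046 − 1.56 − 0.068 = -0.574%.
Difference = 0.212 − (-0.574) = 0.786 pp.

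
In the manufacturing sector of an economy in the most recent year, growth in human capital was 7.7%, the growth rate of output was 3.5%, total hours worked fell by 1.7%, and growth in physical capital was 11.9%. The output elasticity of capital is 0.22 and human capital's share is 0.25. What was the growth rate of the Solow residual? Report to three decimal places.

Labor's share = 1 − 0.22 − 0.25 = 0.53.
Physical capital: 0.22 × 11.9 = 2.618 pp.
Human capital: 0.25 × 7.7 = 1.925 pp.
Total hours worked: 0.53 × (-1.7) = -0.901 pp.
TFP growth = 3.5 − 3.642 = -0.142%.

-0.142%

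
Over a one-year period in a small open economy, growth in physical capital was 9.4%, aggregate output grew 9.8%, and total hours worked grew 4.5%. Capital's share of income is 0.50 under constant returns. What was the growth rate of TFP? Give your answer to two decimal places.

Labor's share = 1 − 0.5 = 0.5.
Physical capital: 0.5 × 9.4 = 4.7 pp.
Total hours worked: 0.5 × 4.5 = 2.25 pp.
TFP growth = 9.8 − 6.95 = 2.85%.

2.85%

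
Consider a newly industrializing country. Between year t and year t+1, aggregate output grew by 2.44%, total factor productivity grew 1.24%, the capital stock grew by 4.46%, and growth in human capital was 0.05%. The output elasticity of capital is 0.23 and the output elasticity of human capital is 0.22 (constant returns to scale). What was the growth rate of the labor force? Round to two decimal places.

The labor force growth was 0.30%.

Labor's share = 1 − 0.23 − 0.22 = 0.55.
gY = gA + 0.23×4.46 + 0.22×0.05 + 0.55×g.
0.55×g = 2.44 − 1.24 − 1.0368 = 0.1632.
g = 0.1632 / 0.55 = 0.2967%.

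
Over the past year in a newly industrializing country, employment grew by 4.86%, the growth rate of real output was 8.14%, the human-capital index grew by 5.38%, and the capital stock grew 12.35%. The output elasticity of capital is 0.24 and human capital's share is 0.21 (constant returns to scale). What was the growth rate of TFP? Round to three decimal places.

Labor's share = 1 − 0.24 − 0.21 = 0.55.
The capital stock: 0.24 × 12.35 = 2.964 pp.
The human-capital index: 0.21 × 5.38 = 1.1298 pp.
Employment: 0.55 × 4.86 = 2.673 pp.
TFP growth = 8.14 − 6.7668 = 1.3732%.

TFP grew 1.373%.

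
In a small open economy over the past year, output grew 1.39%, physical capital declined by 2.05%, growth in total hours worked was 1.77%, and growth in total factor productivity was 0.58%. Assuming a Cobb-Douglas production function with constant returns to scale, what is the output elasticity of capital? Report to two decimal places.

The output elasticity of capital is 0.25.

gY = gA + α·gK + (1−α)·gL, so gY − gA − gL = α(gK − gL).
1.39 − 0.58 − 1.77 = α × (-2.05 − 1.77).
-0.96 = -3.82 α, so α = 0.2513.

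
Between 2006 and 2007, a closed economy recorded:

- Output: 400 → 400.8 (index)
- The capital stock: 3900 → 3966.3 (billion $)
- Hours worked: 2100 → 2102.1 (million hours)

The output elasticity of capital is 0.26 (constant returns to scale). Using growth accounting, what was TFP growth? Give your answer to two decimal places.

Output growth = (400.8 − 400) / 400 = 0.2%.
The capital stock growth = (3966.3 − 3900) / 3900 = 1.7%.
Hours worked growth = (2102.1 − 2100) / 2100 = 0.1%.
Labor's share = 1 − 0.26 = 0.74.
The capital stock: 0.26 × 1.7 = 0.442 pp.
Hours worked: 0.74 × 0.1 = 0.074 pp.
TFP growth = 0.2 − 0.516 = -0.316%.

-0.32%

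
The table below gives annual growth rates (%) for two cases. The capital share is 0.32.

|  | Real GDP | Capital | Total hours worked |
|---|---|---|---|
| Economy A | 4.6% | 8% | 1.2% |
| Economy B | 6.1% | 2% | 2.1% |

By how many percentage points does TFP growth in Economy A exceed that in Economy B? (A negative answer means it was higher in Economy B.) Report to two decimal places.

-2.81 percentage points

Labor's share = 1 − 0.32 = 0.68.
Economy A: TFP = 4.6 − 2.56 − 0.816 = 1.224%.
Economy B: TFP = 6.1 − 0.64 − 1.428 = 4.032%.
Difference = 1.224 − (4.032) = -2.808 pp.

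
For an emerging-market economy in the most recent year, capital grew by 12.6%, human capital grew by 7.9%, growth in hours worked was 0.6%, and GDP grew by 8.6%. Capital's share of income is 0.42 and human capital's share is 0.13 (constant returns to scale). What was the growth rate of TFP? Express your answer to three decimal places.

Labor's share = 1 − 0.42 − 0.13 = 0.45.
Capital: 0.42 × 12.6 = 5.292 pp.
Human capital: 0.13 × 7.9 = 1.027 pp.
Hours worked: 0.45 × 0.6 = 0.27 pp.
TFP growth = 8.6 − 6.589 = 2.011%.

TFP growth was 2.011%.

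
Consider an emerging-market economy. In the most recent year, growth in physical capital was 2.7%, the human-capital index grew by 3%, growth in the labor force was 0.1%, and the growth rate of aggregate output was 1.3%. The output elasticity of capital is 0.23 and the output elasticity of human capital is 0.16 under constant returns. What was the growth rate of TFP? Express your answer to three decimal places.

Labor's share = 1 − 0.23 − 0.16 = 0.61.
Physical capital: 0.23 × 2.7 = 0.621 pp.
The human-capital index: 0.16 × 3 = 0.48 pp.
The labor force: 0.61 × 0.1 = 0.061 pp.
TFP growth = 1.3 − 1.162 = 0.138%.

0.138%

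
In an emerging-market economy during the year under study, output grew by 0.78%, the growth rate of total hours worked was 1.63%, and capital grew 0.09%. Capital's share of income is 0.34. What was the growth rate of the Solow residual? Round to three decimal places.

-0.326%

Labor's share = 1 − 0.34 = 0.66.
Capital: 0.34 × 0.09 = 0.0306 pp.
Total hours worked: 0.66 × 1.63 = 1.0758 pp.
TFP growth = 0.78 − 1.1064 = -0.3264%.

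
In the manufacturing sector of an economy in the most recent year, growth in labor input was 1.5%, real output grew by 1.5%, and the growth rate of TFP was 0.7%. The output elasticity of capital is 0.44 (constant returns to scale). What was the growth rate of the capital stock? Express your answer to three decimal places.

-0.091%

Labor's share = 1 − 0.44 = 0.56.
gY = gA + 0.56×1.5 + 0.44×g.
0.44×g = 1.5 − 0.7 − 0.84 = -0.04.
g = -0.04 / 0.44 = -0.09091%.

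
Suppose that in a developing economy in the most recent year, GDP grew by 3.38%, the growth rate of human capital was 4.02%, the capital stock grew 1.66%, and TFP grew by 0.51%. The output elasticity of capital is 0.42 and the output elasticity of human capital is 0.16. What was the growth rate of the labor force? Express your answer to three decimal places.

Labor's share = 1 − 0.42 − 0.16 = 0.42.
gY = gA + 0.42×1.66 + 0.16×4.02 + 0.42×g.
0.42×g = 3.38 − 0.51 − 1.3404 = 1.5296.
g = 1.5296 / 0.42 = 3.6419%.

3.642%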